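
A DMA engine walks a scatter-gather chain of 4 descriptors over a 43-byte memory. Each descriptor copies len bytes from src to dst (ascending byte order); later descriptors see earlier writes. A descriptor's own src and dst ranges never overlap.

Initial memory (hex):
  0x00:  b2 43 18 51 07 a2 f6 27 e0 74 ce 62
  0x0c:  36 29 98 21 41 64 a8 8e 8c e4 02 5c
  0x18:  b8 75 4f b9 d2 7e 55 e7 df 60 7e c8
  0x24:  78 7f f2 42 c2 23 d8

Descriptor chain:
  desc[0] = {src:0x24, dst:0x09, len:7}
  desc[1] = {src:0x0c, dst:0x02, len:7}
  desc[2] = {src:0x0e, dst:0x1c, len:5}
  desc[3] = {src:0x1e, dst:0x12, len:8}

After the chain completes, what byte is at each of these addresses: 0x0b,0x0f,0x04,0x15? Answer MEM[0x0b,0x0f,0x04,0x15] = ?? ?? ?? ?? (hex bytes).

D0: mem[0x09..0x0f] <- [78 7f f2 42 c2 23 d8]
D1: mem[0x02..0x08] <- [42 c2 23 d8 41 64 a8]
D2: mem[0x1c..0x20] <- [23 d8 41 64 a8]
D3: mem[0x12..0x19] <- [41 64 a8 60 7e c8 78 7f]
query mem[0x0b]=0xf2, mem[0x0f]=0xd8, mem[0x04]=0x23, mem[0x15]=0x60

MEM[0x0b,0x0f,0x04,0x15] = f2 d8 23 60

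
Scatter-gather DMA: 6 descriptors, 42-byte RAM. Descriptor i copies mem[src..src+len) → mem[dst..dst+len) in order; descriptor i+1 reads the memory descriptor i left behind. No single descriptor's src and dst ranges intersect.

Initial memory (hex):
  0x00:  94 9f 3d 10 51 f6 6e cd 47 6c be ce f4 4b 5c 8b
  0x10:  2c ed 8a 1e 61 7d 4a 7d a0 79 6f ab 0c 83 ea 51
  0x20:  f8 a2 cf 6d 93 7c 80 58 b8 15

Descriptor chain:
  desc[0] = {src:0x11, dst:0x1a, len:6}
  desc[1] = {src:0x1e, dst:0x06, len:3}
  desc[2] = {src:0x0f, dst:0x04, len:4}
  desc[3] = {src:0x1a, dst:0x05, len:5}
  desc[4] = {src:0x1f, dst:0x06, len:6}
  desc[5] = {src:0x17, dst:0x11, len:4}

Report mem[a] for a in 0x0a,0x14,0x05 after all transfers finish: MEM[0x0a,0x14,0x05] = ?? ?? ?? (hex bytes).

MEM[0x0a,0x14,0x05] = 6d ed ed

  after D0: wrote 6B at 0x1a = ed8a1e617d4a
  after D1: wrote 3B at 0x06 = 7d4af8
  after D2: wrote 4B at 0x04 = 8b2ced8a
  after D3: wrote 5B at 0x05 = ed8a1e617d
  after D4: wrote 6B at 0x06 = 4af8a2cf6d93
  after D5: wrote 4B at 0x11 = 7da079ed
query mem[0x0a]=0x6d, mem[0x14]=0xed, mem[0x05]=0xed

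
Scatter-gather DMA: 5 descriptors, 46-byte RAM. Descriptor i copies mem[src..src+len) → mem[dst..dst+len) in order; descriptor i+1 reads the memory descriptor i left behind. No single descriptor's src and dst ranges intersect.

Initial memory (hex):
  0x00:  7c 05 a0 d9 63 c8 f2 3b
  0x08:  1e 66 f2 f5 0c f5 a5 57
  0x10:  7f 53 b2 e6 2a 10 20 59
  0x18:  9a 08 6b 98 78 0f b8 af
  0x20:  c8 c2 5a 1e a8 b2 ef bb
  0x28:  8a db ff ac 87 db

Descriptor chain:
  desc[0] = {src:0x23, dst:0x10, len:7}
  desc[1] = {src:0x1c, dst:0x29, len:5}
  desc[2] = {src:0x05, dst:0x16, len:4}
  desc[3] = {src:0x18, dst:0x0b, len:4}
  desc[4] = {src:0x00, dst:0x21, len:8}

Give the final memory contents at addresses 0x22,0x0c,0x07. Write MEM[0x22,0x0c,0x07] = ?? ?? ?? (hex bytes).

[0] 0x23->0x10 len=7 : 1e a8 b2 ef bb 8a db
[1] 0x1c->0x29 len=5 : 78 0f b8 af c8
[2] 0x05->0x16 len=4 : c8 f2 3b 1e
[3] 0x18->0x0b len=4 : 3b 1e 6b 98
[4] 0x00->0x21 len=8 : 7c 05 a0 d9 63 c8 f2 3b
query mem[0x22]=0x05, mem[0x0c]=0x1e, mem[0x07]=0x3b

MEM[0x22,0x0c,0x07] = 05 1e 3b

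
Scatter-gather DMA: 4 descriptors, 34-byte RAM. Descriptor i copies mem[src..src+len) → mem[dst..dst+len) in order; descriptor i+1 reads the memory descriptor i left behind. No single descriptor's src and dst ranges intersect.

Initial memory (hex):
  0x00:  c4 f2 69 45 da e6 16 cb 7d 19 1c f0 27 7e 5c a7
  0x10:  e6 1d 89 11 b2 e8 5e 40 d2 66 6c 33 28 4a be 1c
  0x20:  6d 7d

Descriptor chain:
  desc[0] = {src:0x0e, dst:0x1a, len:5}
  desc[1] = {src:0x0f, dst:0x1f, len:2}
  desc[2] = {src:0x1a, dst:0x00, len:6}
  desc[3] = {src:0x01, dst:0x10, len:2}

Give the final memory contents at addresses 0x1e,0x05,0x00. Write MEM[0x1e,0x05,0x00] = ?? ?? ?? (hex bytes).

[0] 0x0e->0x1a len=5 : 5c a7 e6 1d 89
[1] 0x0f->0x1f len=2 : a7 e6
[2] 0x1a->0x00 len=6 : 5c a7 e6 1d 89 a7
[3] 0x01->0x10 len=2 : a7 e6
query mem[0x1e]=0x89, mem[0x05]=0xa7, mem[0x00]=0x5c

MEM[0x1e,0x05,0x00] = 89 a7 5c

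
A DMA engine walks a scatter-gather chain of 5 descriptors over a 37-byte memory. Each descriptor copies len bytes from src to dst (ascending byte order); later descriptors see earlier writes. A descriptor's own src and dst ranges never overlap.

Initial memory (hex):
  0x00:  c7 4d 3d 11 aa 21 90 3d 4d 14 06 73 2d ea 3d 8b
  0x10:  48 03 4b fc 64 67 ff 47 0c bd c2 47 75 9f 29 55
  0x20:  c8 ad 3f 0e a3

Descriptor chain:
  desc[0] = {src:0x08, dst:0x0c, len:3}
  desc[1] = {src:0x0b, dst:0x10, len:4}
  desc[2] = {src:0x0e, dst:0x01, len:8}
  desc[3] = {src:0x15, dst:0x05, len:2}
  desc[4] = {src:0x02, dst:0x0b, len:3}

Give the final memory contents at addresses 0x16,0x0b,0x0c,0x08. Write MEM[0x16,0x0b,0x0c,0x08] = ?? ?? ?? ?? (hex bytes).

MEM[0x16,0x0b,0x0c,0x08] = ff 8b 73 67

#0 dst[0x0c+3] := {0x4d,0x14,0x06}
#1 dst[0x10+4] := {0x73,0x4d,0x14,0x06}
#2 dst[0x01+8] := {0x06,0x8b,0x73,0x4d,0x14,0x06,0x64,0x67}
#3 dst[0x05+2] := {0x67,0xff}
#4 dst[0x0b+3] := {0x8b,0x73,0x4d}
query mem[0x16]=0xff, mem[0x0b]=0x8b, mem[0x0c]=0x73, mem[0x08]=0x67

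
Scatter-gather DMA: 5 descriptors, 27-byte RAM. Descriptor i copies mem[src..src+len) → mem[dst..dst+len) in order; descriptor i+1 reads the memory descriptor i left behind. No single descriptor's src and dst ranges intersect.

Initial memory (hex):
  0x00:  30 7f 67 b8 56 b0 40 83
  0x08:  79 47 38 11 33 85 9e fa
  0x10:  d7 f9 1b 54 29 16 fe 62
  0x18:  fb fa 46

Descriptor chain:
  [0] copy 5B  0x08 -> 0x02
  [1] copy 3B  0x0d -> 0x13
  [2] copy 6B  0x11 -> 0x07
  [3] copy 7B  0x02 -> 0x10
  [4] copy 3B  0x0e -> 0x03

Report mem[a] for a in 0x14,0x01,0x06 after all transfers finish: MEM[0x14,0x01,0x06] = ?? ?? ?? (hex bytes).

MEM[0x14,0x01,0x06] = 33 7f 33

#0 dst[0x02+5] := {0x79,0x47,0x38,0x11,0x33}
#1 dst[0x13+3] := {0x85,0x9e,0xfa}
#2 dst[0x07+6] := {0xf9,0x1b,0x85,0x9e,0xfa,0xfe}
#3 dst[0x10+7] := {0x79,0x47,0x38,0x11,0x33,0xf9,0x1b}
#4 dst[0x03+3] := {0x9e,0xfa,0x79}
query mem[0x14]=0x33, mem[0x01]=0x7f, mem[0x06]=0x33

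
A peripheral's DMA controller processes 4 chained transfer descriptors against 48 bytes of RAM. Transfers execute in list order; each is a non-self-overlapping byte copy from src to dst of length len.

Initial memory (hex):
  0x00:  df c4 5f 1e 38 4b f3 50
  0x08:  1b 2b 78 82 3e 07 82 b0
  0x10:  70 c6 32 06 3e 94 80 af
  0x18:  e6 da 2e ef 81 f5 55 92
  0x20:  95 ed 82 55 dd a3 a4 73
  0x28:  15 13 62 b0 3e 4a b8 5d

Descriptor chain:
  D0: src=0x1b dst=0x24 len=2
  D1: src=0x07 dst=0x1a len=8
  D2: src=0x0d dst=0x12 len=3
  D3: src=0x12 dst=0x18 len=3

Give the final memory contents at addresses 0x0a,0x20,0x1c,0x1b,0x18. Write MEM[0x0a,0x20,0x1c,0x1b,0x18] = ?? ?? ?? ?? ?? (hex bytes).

MEM[0x0a,0x20,0x1c,0x1b,0x18] = 78 07 2b 1b 07

D0: mem[0x24..0x25] <- [ef 81]
D1: mem[0x1a..0x21] <- [50 1b 2b 78 82 3e 07 82]
D2: mem[0x12..0x14] <- [07 82 b0]
D3: mem[0x18..0x1a] <- [07 82 b0]
query mem[0x0a]=0x78, mem[0x20]=0x07, mem[0x1c]=0x2b, mem[0x1b]=0x1b, mem[0x18]=0x07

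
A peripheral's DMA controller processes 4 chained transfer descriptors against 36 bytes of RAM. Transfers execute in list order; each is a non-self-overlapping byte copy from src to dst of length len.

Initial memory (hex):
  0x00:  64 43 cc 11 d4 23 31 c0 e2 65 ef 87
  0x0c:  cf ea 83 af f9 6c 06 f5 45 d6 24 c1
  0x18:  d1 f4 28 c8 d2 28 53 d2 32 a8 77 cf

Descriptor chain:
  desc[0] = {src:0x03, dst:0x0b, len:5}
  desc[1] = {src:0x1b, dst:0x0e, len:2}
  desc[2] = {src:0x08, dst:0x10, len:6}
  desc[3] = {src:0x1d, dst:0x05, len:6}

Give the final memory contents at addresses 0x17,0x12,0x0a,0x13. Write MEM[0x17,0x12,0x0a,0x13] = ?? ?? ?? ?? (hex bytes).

MEM[0x17,0x12,0x0a,0x13] = c1 ef 77 11

#0 dst[0x0b+5] := {0x11,0xd4,0x23,0x31,0xc0}
#1 dst[0x0e+2] := {0xc8,0xd2}
#2 dst[0x10+6] := {0xe2,0x65,0xef,0x11,0xd4,0x23}
#3 dst[0x05+6] := {0x28,0x53,0xd2,0x32,0xa8,0x77}
query mem[0x17]=0xc1, mem[0x12]=0xef, mem[0x0a]=0x77, mem[0x13]=0x11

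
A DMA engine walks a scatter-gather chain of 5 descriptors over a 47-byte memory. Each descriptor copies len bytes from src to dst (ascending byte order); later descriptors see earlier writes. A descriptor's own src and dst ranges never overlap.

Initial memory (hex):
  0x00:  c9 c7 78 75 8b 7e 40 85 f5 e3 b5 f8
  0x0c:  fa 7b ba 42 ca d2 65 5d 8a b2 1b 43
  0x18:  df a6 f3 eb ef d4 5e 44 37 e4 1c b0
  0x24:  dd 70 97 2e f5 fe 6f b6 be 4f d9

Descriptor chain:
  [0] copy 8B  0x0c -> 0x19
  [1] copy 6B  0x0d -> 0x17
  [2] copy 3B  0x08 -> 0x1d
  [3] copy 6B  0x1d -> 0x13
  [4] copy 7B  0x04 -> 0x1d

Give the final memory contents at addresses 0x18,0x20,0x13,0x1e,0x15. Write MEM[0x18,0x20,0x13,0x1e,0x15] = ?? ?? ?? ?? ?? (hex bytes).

D0: mem[0x19..0x20] <- [fa 7b ba 42 ca d2 65 5d]
D1: mem[0x17..0x1c] <- [7b ba 42 ca d2 65]
D2: mem[0x1d..0x1f] <- [f5 e3 b5]
D3: mem[0x13..0x18] <- [f5 e3 b5 5d e4 1c]
D4: mem[0x1d..0x23] <- [8b 7e 40 85 f5 e3 b5]
query mem[0x18]=0x1c, mem[0x20]=0x85, mem[0x13]=0xf5, mem[0x1e]=0x7e, mem[0x15]=0xb5

MEM[0x18,0x20,0x13,0x1e,0x15] = 1c 85 f5 7e b5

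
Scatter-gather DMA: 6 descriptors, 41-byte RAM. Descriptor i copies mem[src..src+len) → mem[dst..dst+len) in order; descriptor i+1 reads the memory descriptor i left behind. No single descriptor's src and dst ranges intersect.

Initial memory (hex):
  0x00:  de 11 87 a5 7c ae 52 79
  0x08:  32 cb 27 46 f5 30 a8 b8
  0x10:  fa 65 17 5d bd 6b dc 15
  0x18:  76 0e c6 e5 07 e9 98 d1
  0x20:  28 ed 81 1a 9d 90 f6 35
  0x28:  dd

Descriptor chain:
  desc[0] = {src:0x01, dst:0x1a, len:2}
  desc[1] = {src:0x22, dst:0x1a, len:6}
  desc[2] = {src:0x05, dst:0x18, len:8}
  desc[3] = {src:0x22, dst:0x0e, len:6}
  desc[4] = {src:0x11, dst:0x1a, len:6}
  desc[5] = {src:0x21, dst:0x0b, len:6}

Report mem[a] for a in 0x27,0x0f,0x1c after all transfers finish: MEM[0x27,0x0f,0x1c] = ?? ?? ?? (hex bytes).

MEM[0x27,0x0f,0x1c] = 35 90 35

#0 dst[0x1a+2] := {0x11,0x87}
#1 dst[0x1a+6] := {0x81,0x1a,0x9d,0x90,0xf6,0x35}
#2 dst[0x18+8] := {0xae,0x52,0x79,0x32,0xcb,0x27,0x46,0xf5}
#3 dst[0x0e+6] := {0x81,0x1a,0x9d,0x90,0xf6,0x35}
#4 dst[0x1a+6] := {0x90,0xf6,0x35,0xbd,0x6b,0xdc}
#5 dst[0x0b+6] := {0xed,0x81,0x1a,0x9d,0x90,0xf6}
query mem[0x27]=0x35, mem[0x0f]=0x90, mem[0x1c]=0x35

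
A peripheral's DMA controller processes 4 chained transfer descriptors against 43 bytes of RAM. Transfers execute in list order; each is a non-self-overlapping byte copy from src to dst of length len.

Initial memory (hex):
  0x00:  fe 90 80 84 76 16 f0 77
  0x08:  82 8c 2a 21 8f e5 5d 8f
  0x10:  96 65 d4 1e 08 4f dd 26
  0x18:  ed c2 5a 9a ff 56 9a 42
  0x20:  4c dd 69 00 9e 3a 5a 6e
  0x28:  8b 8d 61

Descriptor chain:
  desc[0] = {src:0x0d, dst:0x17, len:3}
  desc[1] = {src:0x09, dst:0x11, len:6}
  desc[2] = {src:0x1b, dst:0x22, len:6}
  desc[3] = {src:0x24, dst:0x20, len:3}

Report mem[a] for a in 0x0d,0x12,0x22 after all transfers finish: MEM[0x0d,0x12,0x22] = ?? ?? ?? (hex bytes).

  after D0: wrote 3B at 0x17 = e55d8f
  after D1: wrote 6B at 0x11 = 8c2a218fe55d
  after D2: wrote 6B at 0x22 = 9aff569a424c
  after D3: wrote 3B at 0x20 = 569a42
query mem[0x0d]=0xe5, mem[0x12]=0x2a, mem[0x22]=0x42

MEM[0x0d,0x12,0x22] = e5 2a 42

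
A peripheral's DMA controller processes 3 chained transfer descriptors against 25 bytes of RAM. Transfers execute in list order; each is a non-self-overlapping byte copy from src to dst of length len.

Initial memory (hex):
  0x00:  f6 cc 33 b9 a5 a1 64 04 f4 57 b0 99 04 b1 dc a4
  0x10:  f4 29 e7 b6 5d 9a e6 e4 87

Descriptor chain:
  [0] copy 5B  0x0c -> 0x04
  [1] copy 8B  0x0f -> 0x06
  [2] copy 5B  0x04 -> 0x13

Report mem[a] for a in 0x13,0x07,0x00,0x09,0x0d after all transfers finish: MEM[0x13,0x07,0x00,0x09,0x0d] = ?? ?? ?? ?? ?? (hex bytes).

MEM[0x13,0x07,0x00,0x09,0x0d] = 04 f4 f6 e7 e6

D0: mem[0x04..0x08] <- [04 b1 dc a4 f4]
D1: mem[0x06..0x0d] <- [a4 f4 29 e7 b6 5d 9a e6]
D2: mem[0x13..0x17] <- [04 b1 a4 f4 29]
query mem[0x13]=0x04, mem[0x07]=0xf4, mem[0x00]=0xf6, mem[0x09]=0xe7, mem[0x0d]=0xe6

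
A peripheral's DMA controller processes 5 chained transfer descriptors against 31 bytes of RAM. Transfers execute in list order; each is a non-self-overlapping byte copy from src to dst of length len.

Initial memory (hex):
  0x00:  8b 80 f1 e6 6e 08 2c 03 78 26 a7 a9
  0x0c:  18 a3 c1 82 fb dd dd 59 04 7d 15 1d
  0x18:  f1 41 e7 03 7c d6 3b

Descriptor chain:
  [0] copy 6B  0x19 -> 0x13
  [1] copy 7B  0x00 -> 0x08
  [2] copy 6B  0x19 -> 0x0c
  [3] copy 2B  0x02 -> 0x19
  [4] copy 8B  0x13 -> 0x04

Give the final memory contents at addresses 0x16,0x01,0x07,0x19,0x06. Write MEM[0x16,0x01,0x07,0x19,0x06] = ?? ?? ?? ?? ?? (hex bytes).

MEM[0x16,0x01,0x07,0x19,0x06] = 7c 80 7c f1 03

#0 dst[0x13+6] := {0x41,0xe7,0x03,0x7c,0xd6,0x3b}
#1 dst[0x08+7] := {0x8b,0x80,0xf1,0xe6,0x6e,0x08,0x2c}
#2 dst[0x0c+6] := {0x41,0xe7,0x03,0x7c,0xd6,0x3b}
#3 dst[0x19+2] := {0xf1,0xe6}
#4 dst[0x04+8] := {0x41,0xe7,0x03,0x7c,0xd6,0x3b,0xf1,0xe6}
query mem[0x16]=0x7c, mem[0x01]=0x80, mem[0x07]=0x7c, mem[0x19]=0xf1, mem[0x06]=0x03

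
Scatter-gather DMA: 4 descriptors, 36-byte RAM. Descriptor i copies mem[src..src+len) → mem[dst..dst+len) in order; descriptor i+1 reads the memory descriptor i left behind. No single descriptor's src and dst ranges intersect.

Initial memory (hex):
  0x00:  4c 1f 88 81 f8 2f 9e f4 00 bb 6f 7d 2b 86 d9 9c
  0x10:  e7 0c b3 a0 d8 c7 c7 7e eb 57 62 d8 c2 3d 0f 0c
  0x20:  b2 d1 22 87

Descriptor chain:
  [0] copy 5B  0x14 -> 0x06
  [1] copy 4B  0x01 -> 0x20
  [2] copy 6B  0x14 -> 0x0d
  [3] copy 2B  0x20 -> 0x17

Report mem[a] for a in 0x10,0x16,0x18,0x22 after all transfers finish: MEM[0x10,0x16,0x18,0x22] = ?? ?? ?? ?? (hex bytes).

MEM[0x10,0x16,0x18,0x22] = 7e c7 88 81

[0] 0x14->0x06 len=5 : d8 c7 c7 7e eb
[1] 0x01->0x20 len=4 : 1f 88 81 f8
[2] 0x14->0x0d len=6 : d8 c7 c7 7e eb 57
[3] 0x20->0x17 len=2 : 1f 88
query mem[0x10]=0x7e, mem[0x16]=0xc7, mem[0x18]=0x88, mem[0x22]=0x81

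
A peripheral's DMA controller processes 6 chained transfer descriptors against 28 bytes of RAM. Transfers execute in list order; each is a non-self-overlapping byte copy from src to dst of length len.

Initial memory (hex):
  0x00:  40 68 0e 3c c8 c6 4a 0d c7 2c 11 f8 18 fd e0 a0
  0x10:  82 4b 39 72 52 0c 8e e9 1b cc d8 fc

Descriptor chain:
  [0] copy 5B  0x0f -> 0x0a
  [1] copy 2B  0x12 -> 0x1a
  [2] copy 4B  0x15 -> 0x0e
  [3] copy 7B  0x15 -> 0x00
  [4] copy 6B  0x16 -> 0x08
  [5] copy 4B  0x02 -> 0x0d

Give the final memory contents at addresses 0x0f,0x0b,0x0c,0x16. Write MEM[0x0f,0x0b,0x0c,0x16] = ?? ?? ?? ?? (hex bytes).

#0 dst[0x0a+5] := {0xa0,0x82,0x4b,0x39,0x72}
#1 dst[0x1a+2] := {0x39,0x72}
#2 dst[0x0e+4] := {0x0c,0x8e,0xe9,0x1b}
#3 dst[0x00+7] := {0x0c,0x8e,0xe9,0x1b,0xcc,0x39,0x72}
#4 dst[0x08+6] := {0x8e,0xe9,0x1b,0xcc,0x39,0x72}
#5 dst[0x0d+4] := {0xe9,0x1b,0xcc,0x39}
query mem[0x0f]=0xcc, mem[0x0b]=0xcc, mem[0x0c]=0x39, mem[0x16]=0x8e

MEM[0x0f,0x0b,0x0c,0x16] = cc cc 39 8e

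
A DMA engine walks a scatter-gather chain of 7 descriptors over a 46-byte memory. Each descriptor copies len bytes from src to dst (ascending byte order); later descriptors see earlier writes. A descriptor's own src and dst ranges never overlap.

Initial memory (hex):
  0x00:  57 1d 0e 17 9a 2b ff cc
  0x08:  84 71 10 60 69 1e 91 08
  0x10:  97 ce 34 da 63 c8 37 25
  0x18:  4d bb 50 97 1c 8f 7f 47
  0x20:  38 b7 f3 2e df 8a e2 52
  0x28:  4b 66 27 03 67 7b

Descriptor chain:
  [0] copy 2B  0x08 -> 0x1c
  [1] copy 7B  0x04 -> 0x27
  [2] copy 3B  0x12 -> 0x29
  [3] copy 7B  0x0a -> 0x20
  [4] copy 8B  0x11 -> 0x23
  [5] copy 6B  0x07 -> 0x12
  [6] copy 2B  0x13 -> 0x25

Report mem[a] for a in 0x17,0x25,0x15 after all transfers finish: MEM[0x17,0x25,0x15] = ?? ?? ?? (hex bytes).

MEM[0x17,0x25,0x15] = 69 84 10

#0 dst[0x1c+2] := {0x84,0x71}
#1 dst[0x27+7] := {0x9a,0x2b,0xff,0xcc,0x84,0x71,0x10}
#2 dst[0x29+3] := {0x34,0xda,0x63}
#3 dst[0x20+7] := {0x10,0x60,0x69,0x1e,0x91,0x08,0x97}
#4 dst[0x23+8] := {0xce,0x34,0xda,0x63,0xc8,0x37,0x25,0x4d}
#5 dst[0x12+6] := {0xcc,0x84,0x71,0x10,0x60,0x69}
#6 dst[0x25+2] := {0x84,0x71}
query mem[0x17]=0x69, mem[0x25]=0x84, mem[0x15]=0x10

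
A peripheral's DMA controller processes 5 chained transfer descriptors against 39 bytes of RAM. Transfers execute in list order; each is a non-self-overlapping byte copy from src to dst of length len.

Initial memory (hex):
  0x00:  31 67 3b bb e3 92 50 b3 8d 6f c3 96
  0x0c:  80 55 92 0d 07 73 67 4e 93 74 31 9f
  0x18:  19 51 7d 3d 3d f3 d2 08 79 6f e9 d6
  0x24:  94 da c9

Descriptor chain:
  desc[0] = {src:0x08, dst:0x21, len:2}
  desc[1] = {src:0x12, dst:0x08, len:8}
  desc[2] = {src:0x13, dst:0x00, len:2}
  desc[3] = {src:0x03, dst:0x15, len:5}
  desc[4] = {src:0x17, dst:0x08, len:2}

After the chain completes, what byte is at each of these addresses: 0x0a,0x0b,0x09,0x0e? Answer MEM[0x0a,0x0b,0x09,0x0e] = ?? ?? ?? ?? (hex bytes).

D0: mem[0x21..0x22] <- [8d 6f]
D1: mem[0x08..0x0f] <- [67 4e 93 74 31 9f 19 51]
D2: mem[0x00..0x01] <- [4e 93]
D3: mem[0x15..0x19] <- [bb e3 92 50 b3]
D4: mem[0x08..0x09] <- [92 50]
query mem[0x0a]=0x93, mem[0x0b]=0x74, mem[0x09]=0x50, mem[0x0e]=0x19

MEM[0x0a,0x0b,0x09,0x0e] = 93 74 50 19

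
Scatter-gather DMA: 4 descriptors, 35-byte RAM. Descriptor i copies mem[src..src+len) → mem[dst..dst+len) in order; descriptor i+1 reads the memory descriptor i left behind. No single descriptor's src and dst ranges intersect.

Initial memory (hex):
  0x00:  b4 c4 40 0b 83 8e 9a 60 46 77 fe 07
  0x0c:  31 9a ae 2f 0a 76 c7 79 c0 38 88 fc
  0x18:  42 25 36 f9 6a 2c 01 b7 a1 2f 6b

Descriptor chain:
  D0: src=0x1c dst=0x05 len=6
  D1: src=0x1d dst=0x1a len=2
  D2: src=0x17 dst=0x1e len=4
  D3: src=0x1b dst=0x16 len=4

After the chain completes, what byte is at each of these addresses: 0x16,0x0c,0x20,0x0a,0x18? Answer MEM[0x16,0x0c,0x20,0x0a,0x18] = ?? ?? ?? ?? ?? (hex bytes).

[0] 0x1c->0x05 len=6 : 6a 2c 01 b7 a1 2f
[1] 0x1d->0x1a len=2 : 2c 01
[2] 0x17->0x1e len=4 : fc 42 25 2c
[3] 0x1b->0x16 len=4 : 01 6a 2c fc
query mem[0x16]=0x01, mem[0x0c]=0x31, mem[0x20]=0x25, mem[0x0a]=0x2f, mem[0x18]=0x2c

MEM[0x16,0x0c,0x20,0x0a,0x18] = 01 31 25 2f 2c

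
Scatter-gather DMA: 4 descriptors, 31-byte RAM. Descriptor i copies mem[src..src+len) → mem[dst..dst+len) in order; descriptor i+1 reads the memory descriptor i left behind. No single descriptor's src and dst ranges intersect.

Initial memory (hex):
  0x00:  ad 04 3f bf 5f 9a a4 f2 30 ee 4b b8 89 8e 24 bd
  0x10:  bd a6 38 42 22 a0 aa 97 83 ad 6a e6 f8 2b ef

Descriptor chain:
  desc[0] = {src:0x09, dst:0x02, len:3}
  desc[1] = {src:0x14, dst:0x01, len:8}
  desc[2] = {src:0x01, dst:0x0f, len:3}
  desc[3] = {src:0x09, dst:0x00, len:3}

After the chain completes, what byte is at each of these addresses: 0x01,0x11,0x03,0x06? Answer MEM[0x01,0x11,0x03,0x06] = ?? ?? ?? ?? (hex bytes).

[0] 0x09->0x02 len=3 : ee 4b b8
[1] 0x14->0x01 len=8 : 22 a0 aa 97 83 ad 6a e6
[2] 0x01->0x0f len=3 : 22 a0 aa
[3] 0x09->0x00 len=3 : ee 4b b8
query mem[0x01]=0x4b, mem[0x11]=0xaa, mem[0x03]=0xaa, mem[0x06]=0xad

MEM[0x01,0x11,0x03,0x06] = 4b aa aa ad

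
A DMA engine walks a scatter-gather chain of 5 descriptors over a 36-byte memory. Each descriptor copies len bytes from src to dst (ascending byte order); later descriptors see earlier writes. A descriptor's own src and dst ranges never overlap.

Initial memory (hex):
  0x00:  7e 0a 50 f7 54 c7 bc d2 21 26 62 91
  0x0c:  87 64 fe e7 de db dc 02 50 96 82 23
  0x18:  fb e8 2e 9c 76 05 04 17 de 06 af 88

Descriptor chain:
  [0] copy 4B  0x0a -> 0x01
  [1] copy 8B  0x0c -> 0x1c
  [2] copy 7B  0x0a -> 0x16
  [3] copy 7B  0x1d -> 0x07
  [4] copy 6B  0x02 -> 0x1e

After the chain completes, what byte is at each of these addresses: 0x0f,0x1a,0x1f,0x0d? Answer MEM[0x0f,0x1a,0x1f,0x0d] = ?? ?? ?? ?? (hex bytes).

[0] 0x0a->0x01 len=4 : 62 91 87 64
[1] 0x0c->0x1c len=8 : 87 64 fe e7 de db dc 02
[2] 0x0a->0x16 len=7 : 62 91 87 64 fe e7 de
[3] 0x1d->0x07 len=7 : 64 fe e7 de db dc 02
[4] 0x02->0x1e len=6 : 91 87 64 c7 bc 64
query mem[0x0f]=0xe7, mem[0x1a]=0xfe, mem[0x1f]=0x87, mem[0x0d]=0x02

MEM[0x0f,0x1a,0x1f,0x0d] = e7 fe 87 02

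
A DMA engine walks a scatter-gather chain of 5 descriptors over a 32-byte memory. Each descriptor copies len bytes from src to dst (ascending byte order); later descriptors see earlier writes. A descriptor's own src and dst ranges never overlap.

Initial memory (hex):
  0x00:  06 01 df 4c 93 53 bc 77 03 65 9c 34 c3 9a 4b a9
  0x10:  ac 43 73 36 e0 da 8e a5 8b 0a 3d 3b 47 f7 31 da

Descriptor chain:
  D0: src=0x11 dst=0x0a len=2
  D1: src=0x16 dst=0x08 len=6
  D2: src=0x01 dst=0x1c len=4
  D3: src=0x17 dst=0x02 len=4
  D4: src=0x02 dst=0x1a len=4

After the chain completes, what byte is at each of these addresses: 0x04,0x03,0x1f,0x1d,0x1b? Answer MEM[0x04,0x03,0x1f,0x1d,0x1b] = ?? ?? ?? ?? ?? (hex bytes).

[0] 0x11->0x0a len=2 : 43 73
[1] 0x16->0x08 len=6 : 8e a5 8b 0a 3d 3b
[2] 0x01->0x1c len=4 : 01 df 4c 93
[3] 0x17->0x02 len=4 : a5 8b 0a 3d
[4] 0x02->0x1a len=4 : a5 8b 0a 3d
query mem[0x04]=0x0a, mem[0x03]=0x8b, mem[0x1f]=0x93, mem[0x1d]=0x3d, mem[0x1b]=0x8b

MEM[0x04,0x03,0x1f,0x1d,0x1b] = 0a 8b 93 3d 8b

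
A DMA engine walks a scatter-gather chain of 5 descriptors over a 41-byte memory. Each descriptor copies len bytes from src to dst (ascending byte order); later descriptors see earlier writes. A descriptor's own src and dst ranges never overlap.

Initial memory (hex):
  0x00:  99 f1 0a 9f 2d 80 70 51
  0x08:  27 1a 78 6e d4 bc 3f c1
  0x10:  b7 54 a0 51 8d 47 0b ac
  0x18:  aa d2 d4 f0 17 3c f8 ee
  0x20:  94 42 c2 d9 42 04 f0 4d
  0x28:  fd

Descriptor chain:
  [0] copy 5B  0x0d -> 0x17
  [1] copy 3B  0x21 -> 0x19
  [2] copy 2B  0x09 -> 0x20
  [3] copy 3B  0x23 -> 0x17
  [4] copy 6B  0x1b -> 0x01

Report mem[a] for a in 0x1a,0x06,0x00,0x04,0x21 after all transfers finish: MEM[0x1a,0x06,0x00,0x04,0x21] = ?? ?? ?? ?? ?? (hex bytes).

MEM[0x1a,0x06,0x00,0x04,0x21] = c2 1a 99 f8 78

  after D0: wrote 5B at 0x17 = bc3fc1b754
  after D1: wrote 3B at 0x19 = 42c2d9
  after D2: wrote 2B at 0x20 = 1a78
  after D3: wrote 3B at 0x17 = d94204
  after D4: wrote 6B at 0x01 = d9173cf8ee1a
query mem[0x1a]=0xc2, mem[0x06]=0x1a, mem[0x00]=0x99, mem[0x04]=0xf8, mem[0x21]=0x78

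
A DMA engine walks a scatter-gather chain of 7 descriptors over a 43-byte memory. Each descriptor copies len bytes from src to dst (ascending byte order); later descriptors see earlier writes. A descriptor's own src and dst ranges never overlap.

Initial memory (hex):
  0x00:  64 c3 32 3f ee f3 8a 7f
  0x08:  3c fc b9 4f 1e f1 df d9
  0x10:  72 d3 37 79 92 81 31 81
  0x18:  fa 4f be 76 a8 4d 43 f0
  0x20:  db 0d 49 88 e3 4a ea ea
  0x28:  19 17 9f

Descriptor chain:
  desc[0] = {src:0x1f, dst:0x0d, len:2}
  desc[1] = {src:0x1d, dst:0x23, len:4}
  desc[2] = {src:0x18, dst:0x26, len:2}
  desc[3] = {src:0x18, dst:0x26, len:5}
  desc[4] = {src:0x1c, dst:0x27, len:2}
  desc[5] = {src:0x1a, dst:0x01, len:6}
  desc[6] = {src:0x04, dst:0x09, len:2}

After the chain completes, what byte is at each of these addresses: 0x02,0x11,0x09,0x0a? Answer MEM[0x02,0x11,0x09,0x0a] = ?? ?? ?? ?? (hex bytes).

[0] 0x1f->0x0d len=2 : f0 db
[1] 0x1d->0x23 len=4 : 4d 43 f0 db
[2] 0x18->0x26 len=2 : fa 4f
[3] 0x18->0x26 len=5 : fa 4f be 76 a8
[4] 0x1c->0x27 len=2 : a8 4d
[5] 0x1a->0x01 len=6 : be 76 a8 4d 43 f0
[6] 0x04->0x09 len=2 : 4d 43
query mem[0x02]=0x76, mem[0x11]=0xd3, mem[0x09]=0x4d, mem[0x0a]=0x43

MEM[0x02,0x11,0x09,0x0a] = 76 d3 4d 43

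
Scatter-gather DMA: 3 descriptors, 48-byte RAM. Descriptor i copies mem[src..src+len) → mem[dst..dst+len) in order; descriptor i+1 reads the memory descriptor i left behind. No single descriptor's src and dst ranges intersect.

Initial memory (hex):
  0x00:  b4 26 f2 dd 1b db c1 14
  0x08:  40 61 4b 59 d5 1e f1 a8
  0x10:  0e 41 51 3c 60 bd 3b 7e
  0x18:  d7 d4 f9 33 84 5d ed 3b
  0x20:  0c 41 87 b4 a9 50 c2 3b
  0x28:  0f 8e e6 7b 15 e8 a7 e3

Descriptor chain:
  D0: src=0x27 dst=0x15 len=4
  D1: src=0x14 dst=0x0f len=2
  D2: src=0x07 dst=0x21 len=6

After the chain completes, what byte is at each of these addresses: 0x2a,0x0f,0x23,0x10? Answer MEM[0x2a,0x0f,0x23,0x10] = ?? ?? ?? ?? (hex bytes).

MEM[0x2a,0x0f,0x23,0x10] = e6 60 61 3b

D0: mem[0x15..0x18] <- [3b 0f 8e e6]
D1: mem[0x0f..0x10] <- [60 3b]
D2: mem[0x21..0x26] <- [14 40 61 4b 59 d5]
query mem[0x2a]=0xe6, mem[0x0f]=0x60, mem[0x23]=0x61, mem[0x10]=0x3b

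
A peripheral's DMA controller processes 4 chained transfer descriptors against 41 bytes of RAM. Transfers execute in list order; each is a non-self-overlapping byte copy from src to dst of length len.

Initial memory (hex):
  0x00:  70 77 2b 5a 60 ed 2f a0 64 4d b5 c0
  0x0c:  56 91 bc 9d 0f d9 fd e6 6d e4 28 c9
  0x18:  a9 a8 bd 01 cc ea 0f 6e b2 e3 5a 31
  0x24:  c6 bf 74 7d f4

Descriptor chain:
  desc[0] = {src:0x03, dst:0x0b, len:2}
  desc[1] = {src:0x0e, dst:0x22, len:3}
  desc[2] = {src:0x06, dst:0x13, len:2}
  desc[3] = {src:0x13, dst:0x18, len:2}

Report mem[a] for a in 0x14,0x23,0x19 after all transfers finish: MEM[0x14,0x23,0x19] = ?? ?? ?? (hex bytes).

#0 dst[0x0b+2] := {0x5a,0x60}
#1 dst[0x22+3] := {0xbc,0x9d,0x0f}
#2 dst[0x13+2] := {0x2f,0xa0}
#3 dst[0x18+2] := {0x2f,0xa0}
query mem[0x14]=0xa0, mem[0x23]=0x9d, mem[0x19]=0xa0

MEM[0x14,0x23,0x19] = a0 9d a0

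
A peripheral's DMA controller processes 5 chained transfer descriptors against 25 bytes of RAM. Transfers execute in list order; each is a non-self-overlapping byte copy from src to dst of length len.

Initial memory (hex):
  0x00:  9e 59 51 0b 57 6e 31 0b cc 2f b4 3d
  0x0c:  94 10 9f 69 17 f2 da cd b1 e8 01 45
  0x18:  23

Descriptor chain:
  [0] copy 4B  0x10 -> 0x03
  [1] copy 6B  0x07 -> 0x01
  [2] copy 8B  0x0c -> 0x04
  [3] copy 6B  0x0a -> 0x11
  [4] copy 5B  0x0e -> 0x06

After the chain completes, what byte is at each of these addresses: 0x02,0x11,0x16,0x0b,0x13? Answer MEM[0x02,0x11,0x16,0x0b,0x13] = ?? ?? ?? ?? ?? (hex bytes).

  after D0: wrote 4B at 0x03 = 17f2dacd
  after D1: wrote 6B at 0x01 = 0bcc2fb43d94
  after D2: wrote 8B at 0x04 = 94109f6917f2dacd
  after D3: wrote 6B at 0x11 = dacd94109f69
  after D4: wrote 5B at 0x06 = 9f6917dacd
query mem[0x02]=0xcc, mem[0x11]=0xda, mem[0x16]=0x69, mem[0x0b]=0xcd, mem[0x13]=0x94

MEM[0x02,0x11,0x16,0x0b,0x13] = cc da 69 cd 94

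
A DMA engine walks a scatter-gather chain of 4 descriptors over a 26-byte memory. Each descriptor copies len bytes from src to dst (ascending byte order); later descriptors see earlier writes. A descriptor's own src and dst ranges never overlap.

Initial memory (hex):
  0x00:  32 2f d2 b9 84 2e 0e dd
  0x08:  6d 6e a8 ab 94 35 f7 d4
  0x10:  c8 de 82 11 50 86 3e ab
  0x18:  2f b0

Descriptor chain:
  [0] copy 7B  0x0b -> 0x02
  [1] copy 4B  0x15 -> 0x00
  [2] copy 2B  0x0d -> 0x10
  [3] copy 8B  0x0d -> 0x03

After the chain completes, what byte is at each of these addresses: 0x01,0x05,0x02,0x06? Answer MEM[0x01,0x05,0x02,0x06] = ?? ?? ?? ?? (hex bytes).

MEM[0x01,0x05,0x02,0x06] = 3e d4 ab 35

D0: mem[0x02..0x08] <- [ab 94 35 f7 d4 c8 de]
D1: mem[0x00..0x03] <- [86 3e ab 2f]
D2: mem[0x10..0x11] <- [35 f7]
D3: mem[0x03..0x0a] <- [35 f7 d4 35 f7 82 11 50]
query mem[0x01]=0x3e, mem[0x05]=0xd4, mem[0x02]=0xab, mem[0x06]=0x35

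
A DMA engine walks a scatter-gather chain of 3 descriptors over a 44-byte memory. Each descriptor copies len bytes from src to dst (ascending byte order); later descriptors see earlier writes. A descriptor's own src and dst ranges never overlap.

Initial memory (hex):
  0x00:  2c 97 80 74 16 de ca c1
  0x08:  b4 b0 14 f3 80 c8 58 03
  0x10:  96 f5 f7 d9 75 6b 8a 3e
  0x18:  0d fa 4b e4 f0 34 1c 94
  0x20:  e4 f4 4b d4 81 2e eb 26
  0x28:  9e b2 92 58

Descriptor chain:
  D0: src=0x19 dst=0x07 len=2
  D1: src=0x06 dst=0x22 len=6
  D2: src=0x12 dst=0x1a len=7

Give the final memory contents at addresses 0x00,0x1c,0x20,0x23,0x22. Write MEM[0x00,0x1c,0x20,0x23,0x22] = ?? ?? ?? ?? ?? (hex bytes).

[0] 0x19->0x07 len=2 : fa 4b
[1] 0x06->0x22 len=6 : ca fa 4b b0 14 f3
[2] 0x12->0x1a len=7 : f7 d9 75 6b 8a 3e 0d
query mem[0x00]=0x2c, mem[0x1c]=0x75, mem[0x20]=0x0d, mem[0x23]=0xfa, mem[0x22]=0xca

MEM[0x00,0x1c,0x20,0x23,0x22] = 2c 75 0d fa ca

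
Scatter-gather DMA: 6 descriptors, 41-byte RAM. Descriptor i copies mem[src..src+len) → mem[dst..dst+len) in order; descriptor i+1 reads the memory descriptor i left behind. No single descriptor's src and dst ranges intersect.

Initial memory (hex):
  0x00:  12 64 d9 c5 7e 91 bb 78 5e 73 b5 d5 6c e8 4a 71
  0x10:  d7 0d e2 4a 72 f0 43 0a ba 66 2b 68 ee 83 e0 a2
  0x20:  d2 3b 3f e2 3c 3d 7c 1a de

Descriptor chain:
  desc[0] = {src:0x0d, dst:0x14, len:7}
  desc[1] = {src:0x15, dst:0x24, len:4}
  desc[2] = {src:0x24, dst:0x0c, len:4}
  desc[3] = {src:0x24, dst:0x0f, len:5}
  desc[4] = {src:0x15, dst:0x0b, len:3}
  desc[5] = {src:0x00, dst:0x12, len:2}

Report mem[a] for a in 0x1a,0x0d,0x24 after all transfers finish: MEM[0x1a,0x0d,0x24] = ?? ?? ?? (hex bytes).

MEM[0x1a,0x0d,0x24] = 4a d7 4a

#0 dst[0x14+7] := {0xe8,0x4a,0x71,0xd7,0x0d,0xe2,0x4a}
#1 dst[0x24+4] := {0x4a,0x71,0xd7,0x0d}
#2 dst[0x0c+4] := {0x4a,0x71,0xd7,0x0d}
#3 dst[0x0f+5] := {0x4a,0x71,0xd7,0x0d,0xde}
#4 dst[0x0b+3] := {0x4a,0x71,0xd7}
#5 dst[0x12+2] := {0x12,0x64}
query mem[0x1a]=0x4a, mem[0x0d]=0xd7, mem[0x24]=0x4a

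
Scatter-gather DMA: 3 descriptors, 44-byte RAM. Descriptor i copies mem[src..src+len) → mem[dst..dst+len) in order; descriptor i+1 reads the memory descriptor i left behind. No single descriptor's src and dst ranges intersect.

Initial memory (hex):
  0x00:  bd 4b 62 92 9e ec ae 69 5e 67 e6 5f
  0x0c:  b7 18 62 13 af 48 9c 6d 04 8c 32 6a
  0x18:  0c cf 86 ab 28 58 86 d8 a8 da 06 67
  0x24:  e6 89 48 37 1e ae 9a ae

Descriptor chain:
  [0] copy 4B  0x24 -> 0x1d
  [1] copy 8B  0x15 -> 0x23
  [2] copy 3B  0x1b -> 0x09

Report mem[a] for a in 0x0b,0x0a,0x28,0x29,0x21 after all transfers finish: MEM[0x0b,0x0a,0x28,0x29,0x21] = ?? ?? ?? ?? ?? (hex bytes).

MEM[0x0b,0x0a,0x28,0x29,0x21] = e6 28 86 ab da

[0] 0x24->0x1d len=4 : e6 89 48 37
[1] 0x15->0x23 len=8 : 8c 32 6a 0c cf 86 ab 28
[2] 0x1b->0x09 len=3 : ab 28 e6
query mem[0x0b]=0xe6, mem[0x0a]=0x28, mem[0x28]=0x86, mem[0x29]=0xab, mem[0x21]=0xda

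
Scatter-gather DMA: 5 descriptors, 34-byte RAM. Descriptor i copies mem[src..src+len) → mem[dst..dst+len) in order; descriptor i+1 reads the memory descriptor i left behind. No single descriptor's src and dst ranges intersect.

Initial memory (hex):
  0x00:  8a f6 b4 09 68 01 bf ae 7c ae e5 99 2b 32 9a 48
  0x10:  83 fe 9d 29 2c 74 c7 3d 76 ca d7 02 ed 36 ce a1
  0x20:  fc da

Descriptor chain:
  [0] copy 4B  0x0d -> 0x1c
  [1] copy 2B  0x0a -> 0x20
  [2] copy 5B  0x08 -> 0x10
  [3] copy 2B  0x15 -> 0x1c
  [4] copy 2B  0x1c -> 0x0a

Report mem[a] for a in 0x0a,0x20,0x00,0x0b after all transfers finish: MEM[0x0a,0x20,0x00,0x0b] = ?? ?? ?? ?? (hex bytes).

MEM[0x0a,0x20,0x00,0x0b] = 74 e5 8a c7

D0: mem[0x1c..0x1f] <- [32 9a 48 83]
D1: mem[0x20..0x21] <- [e5 99]
D2: mem[0x10..0x14] <- [7c ae e5 99 2b]
D3: mem[0x1c..0x1d] <- [74 c7]
D4: mem[0x0a..0x0b] <- [74 c7]
query mem[0x0a]=0x74, mem[0x20]=0xe5, mem[0x00]=0x8a, mem[0x0b]=0xc7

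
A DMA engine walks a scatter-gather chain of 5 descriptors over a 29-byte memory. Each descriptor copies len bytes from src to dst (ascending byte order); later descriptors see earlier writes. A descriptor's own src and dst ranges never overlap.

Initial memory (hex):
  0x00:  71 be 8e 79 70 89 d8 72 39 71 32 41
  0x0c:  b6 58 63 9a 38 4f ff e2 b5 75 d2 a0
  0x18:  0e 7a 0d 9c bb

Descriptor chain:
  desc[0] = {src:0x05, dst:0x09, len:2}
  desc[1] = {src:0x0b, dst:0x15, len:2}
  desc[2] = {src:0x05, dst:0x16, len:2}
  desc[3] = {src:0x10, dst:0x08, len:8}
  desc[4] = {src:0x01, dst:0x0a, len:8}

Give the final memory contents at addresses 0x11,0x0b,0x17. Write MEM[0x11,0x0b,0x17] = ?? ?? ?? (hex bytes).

MEM[0x11,0x0b,0x17] = 38 8e d8

D0: mem[0x09..0x0a] <- [89 d8]
D1: mem[0x15..0x16] <- [41 b6]
D2: mem[0x16..0x17] <- [89 d8]
D3: mem[0x08..0x0f] <- [38 4f ff e2 b5 41 89 d8]
D4: mem[0x0a..0x11] <- [be 8e 79 70 89 d8 72 38]
query mem[0x11]=0x38, mem[0x0b]=0x8e, mem[0x17]=0xd8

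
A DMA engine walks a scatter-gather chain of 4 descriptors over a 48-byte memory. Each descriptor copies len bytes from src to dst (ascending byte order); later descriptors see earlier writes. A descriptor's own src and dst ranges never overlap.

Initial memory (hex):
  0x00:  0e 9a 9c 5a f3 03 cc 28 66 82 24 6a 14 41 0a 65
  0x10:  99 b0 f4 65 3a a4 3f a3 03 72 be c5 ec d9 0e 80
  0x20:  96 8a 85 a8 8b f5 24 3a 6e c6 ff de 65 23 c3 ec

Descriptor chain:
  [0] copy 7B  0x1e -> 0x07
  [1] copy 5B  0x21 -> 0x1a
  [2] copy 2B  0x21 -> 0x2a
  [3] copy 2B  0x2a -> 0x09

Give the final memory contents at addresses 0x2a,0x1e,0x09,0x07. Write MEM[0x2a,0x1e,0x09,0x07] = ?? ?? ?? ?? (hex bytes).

  after D0: wrote 7B at 0x07 = 0e80968a85a88b
  after D1: wrote 5B at 0x1a = 8a85a88bf5
  after D2: wrote 2B at 0x2a = 8a85
  after D3: wrote 2B at 0x09 = 8a85
query mem[0x2a]=0x8a, mem[0x1e]=0xf5, mem[0x09]=0x8a, mem[0x07]=0x0e

MEM[0x2a,0x1e,0x09,0x07] = 8a f5 8a 0e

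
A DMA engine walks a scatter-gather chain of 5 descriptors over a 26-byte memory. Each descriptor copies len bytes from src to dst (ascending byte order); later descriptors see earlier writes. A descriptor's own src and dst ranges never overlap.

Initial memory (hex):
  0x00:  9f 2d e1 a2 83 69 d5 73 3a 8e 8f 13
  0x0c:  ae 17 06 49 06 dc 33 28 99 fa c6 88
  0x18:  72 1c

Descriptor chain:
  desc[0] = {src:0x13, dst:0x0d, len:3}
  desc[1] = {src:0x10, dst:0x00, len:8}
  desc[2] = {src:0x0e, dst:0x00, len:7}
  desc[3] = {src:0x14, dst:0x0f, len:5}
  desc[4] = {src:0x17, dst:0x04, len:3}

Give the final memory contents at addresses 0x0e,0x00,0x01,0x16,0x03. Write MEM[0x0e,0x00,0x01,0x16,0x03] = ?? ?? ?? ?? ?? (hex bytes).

D0: mem[0x0d..0x0f] <- [28 99 fa]
D1: mem[0x00..0x07] <- [06 dc 33 28 99 fa c6 88]
D2: mem[0x00..0x06] <- [99 fa 06 dc 33 28 99]
D3: mem[0x0f..0x13] <- [99 fa c6 88 72]
D4: mem[0x04..0x06] <- [88 72 1c]
query mem[0x0e]=0x99, mem[0x00]=0x99, mem[0x01]=0xfa, mem[0x16]=0xc6, mem[0x03]=0xdc

MEM[0x0e,0x00,0x01,0x16,0x03] = 99 99 fa c6 dc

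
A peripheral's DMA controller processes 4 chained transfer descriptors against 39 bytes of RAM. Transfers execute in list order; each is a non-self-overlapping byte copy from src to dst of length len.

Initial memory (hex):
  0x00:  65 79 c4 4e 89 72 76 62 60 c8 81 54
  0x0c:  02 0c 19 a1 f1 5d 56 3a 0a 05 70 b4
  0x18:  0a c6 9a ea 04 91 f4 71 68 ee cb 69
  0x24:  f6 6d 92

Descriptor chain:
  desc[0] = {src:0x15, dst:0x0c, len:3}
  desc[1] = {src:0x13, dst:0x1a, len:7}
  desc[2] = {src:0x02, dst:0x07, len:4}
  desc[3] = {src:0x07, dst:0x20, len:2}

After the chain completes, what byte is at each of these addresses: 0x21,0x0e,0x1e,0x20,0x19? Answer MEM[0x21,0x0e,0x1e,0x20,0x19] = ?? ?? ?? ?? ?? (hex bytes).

MEM[0x21,0x0e,0x1e,0x20,0x19] = 4e b4 b4 c4 c6

D0: mem[0x0c..0x0e] <- [05 70 b4]
D1: mem[0x1a..0x20] <- [3a 0a 05 70 b4 0a c6]
D2: mem[0x07..0x0a] <- [c4 4e 89 72]
D3: mem[0x20..0x21] <- [c4 4e]
query mem[0x21]=0x4e, mem[0x0e]=0xb4, mem[0x1e]=0xb4, mem[0x20]=0xc4, mem[0x19]=0xc6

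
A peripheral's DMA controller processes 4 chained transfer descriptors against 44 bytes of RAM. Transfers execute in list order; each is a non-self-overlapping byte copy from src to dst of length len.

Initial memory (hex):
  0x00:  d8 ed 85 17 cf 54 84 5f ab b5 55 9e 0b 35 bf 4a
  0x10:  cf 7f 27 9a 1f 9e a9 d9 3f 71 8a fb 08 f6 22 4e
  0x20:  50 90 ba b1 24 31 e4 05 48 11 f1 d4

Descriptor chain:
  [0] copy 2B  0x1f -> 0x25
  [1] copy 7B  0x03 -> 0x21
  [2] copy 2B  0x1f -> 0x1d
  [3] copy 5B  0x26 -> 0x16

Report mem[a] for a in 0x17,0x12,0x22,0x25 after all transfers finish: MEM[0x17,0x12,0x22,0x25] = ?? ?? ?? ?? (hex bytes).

#0 dst[0x25+2] := {0x4e,0x50}
#1 dst[0x21+7] := {0x17,0xcf,0x54,0x84,0x5f,0xab,0xb5}
#2 dst[0x1d+2] := {0x4e,0x50}
#3 dst[0x16+5] := {0xab,0xb5,0x48,0x11,0xf1}
query mem[0x17]=0xb5, mem[0x12]=0x27, mem[0x22]=0xcf, mem[0x25]=0x5f

MEM[0x17,0x12,0x22,0x25] = b5 27 cf 5f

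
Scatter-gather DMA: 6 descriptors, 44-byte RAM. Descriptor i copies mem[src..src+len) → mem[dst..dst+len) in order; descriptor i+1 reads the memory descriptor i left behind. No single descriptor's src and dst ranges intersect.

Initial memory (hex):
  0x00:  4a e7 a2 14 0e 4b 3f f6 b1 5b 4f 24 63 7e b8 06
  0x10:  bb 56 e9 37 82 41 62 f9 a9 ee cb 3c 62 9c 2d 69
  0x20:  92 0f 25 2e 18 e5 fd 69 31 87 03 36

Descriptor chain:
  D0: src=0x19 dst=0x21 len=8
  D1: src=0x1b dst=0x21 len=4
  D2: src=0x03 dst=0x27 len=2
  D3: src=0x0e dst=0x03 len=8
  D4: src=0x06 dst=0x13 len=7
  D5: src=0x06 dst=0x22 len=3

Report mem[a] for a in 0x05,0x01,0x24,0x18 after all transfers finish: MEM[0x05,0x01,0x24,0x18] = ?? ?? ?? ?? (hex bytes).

D0: mem[0x21..0x28] <- [ee cb 3c 62 9c 2d 69 92]
D1: mem[0x21..0x24] <- [3c 62 9c 2d]
D2: mem[0x27..0x28] <- [14 0e]
D3: mem[0x03..0x0a] <- [b8 06 bb 56 e9 37 82 41]
D4: mem[0x13..0x19] <- [56 e9 37 82 41 24 63]
D5: mem[0x22..0x24] <- [56 e9 37]
query mem[0x05]=0xbb, mem[0x01]=0xe7, mem[0x24]=0x37, mem[0x18]=0x24

MEM[0x05,0x01,0x24,0x18] = bb e7 37 24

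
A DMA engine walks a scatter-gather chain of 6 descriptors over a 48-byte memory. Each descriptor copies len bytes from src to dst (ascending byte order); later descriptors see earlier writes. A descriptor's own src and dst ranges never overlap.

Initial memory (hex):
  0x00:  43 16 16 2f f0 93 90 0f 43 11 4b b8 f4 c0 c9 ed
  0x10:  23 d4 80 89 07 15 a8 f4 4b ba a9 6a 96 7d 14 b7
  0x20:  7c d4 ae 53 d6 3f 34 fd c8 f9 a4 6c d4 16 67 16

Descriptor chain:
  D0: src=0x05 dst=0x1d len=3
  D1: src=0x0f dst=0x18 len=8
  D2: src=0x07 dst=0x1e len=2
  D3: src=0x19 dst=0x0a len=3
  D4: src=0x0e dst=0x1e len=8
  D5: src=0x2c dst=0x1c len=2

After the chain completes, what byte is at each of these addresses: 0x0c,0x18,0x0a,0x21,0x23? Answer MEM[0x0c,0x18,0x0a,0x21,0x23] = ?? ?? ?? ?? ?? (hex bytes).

  after D0: wrote 3B at 0x1d = 93900f
  after D1: wrote 8B at 0x18 = ed23d480890715a8
  after D2: wrote 2B at 0x1e = 0f43
  after D3: wrote 3B at 0x0a = 23d480
  after D4: wrote 8B at 0x1e = c9ed23d480890715
  after D5: wrote 2B at 0x1c = d416
query mem[0x0c]=0x80, mem[0x18]=0xed, mem[0x0a]=0x23, mem[0x21]=0xd4, mem[0x23]=0x89

MEM[0x0c,0x18,0x0a,0x21,0x23] = 80 ed 23 d4 89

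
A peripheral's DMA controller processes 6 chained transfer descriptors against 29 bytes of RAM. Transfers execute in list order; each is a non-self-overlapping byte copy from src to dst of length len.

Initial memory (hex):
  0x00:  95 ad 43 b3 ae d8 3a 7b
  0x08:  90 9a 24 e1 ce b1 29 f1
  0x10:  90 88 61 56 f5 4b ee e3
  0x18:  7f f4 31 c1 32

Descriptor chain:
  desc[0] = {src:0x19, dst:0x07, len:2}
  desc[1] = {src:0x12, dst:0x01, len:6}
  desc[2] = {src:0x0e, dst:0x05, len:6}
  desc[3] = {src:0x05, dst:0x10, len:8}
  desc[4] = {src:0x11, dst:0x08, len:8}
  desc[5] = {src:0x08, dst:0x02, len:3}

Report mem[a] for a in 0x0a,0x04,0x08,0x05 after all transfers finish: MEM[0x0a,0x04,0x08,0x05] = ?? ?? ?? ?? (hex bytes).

D0: mem[0x07..0x08] <- [f4 31]
D1: mem[0x01..0x06] <- [61 56 f5 4b ee e3]
D2: mem[0x05..0x0a] <- [29 f1 90 88 61 56]
D3: mem[0x10..0x17] <- [29 f1 90 88 61 56 e1 ce]
D4: mem[0x08..0x0f] <- [f1 90 88 61 56 e1 ce 7f]
D5: mem[0x02..0x04] <- [f1 90 88]
query mem[0x0a]=0x88, mem[0x04]=0x88, mem[0x08]=0xf1, mem[0x05]=0x29

MEM[0x0a,0x04,0x08,0x05] = 88 88 f1 29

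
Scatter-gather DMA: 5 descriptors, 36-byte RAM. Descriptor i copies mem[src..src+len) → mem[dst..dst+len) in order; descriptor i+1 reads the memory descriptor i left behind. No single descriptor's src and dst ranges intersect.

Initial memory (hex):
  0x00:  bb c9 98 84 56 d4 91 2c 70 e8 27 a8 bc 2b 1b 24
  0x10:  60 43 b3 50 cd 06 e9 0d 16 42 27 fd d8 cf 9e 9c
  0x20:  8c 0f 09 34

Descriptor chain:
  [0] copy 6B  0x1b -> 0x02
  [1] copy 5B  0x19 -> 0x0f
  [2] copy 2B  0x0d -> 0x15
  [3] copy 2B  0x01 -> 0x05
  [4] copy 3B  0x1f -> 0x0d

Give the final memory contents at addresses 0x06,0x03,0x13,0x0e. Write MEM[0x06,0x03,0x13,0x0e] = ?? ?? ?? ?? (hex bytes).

D0: mem[0x02..0x07] <- [fd d8 cf 9e 9c 8c]
D1: mem[0x0f..0x13] <- [42 27 fd d8 cf]
D2: mem[0x15..0x16] <- [2b 1b]
D3: mem[0x05..0x06] <- [c9 fd]
D4: mem[0x0d..0x0f] <- [9c 8c 0f]
query mem[0x06]=0xfd, mem[0x03]=0xd8, mem[0x13]=0xcf, mem[0x0e]=0x8c

MEM[0x06,0x03,0x13,0x0e] = fd d8 cf 8c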